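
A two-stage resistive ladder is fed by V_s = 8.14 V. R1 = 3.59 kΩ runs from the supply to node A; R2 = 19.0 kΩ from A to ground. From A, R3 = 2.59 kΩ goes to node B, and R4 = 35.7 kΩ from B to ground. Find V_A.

The second stage (R3 + R4 = 38.29 kΩ) loads node A in parallel with R2.
R2 ‖ (R3+R4) = 12.70 kΩ.
So V_A = 8.14 × 0.7796 = 6.346 V.

V_A ≈ 6.35 V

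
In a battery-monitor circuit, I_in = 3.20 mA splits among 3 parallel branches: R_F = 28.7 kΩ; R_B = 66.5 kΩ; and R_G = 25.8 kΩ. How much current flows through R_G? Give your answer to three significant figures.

I ≈ 1.40 mA

Conductances: ΣG = 1/28.7 + 1/66.5 + 1/25.8 = 0.08864 (1/kΩ).
Current divider: I(R_G) = I_in · G_k/ΣG = 3.20 × (0.03876/0.08864) = 3.20 × 0.4373 = 1.399 mA.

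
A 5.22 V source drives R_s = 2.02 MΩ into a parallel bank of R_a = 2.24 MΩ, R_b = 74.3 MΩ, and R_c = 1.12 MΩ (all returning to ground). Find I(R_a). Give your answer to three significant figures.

I ≈ 0.624 µA

Parallel bank: R_p = 1/(1/2.24 + 1/74.3 + 1/1.12) = 0.7392 MΩ.
V_A by voltage divider: V_A = 5.22 × 0.7392/(2.02 + 0.7392) = 1.399 V.
I(R_a) = V_A / R_a = 1.399/2.24 = 0.6243 µA.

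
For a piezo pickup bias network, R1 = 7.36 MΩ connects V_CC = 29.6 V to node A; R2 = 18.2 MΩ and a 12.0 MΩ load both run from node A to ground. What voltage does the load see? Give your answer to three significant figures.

R2 ‖ R_L = (18.2 × 12.0)/(18.2 + 12.0) = 7.232 MΩ.
Now apply the divider: V_out = 29.6 × 0.4956 = 14.67 V.
(Unloaded it would be 21.1 V; the load pulls it down.)

V_out ≈ 14.7 V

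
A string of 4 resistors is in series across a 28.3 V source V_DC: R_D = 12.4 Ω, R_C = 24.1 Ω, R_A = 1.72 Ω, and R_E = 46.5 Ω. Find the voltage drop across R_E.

ΣR = 12.4 + 24.1 + 1.72 + 46.5 = 84.72 Ω.
Voltage divider: V = V_DC · (46.50 / 84.72) = 28.3 × 0.5489 = 15.53 V.

V ≈ 15.5 V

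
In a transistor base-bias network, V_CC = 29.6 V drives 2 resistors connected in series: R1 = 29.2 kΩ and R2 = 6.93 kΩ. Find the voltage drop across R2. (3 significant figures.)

Series total: ΣR = 29.2 + 6.93 = 36.13 kΩ.
By the voltage-divider rule, V = 29.6 × 6.930/36.13 = 5.677 V.

V ≈ 5.68 V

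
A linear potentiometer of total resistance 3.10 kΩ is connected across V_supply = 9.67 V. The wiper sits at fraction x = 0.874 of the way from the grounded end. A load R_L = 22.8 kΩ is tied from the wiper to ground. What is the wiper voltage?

V_out ≈ 8.33 V

The pot divides into 0.3906 kΩ above the wiper and 2.709 kΩ below.
(x·R_p) ‖ R_L = 2.422 kΩ.
Loaded-divider output: V_out = 9.67 × 0.8611 = 8.327 V.
(Unloaded: V_out = x·V_supply = 8.45 V.)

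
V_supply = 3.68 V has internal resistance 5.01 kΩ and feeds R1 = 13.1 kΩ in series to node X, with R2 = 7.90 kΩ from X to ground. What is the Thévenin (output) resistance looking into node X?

R_th ≈ 5.50 kΩ

R1' = 5.01 + 13.1 = 18.11 kΩ (source resistance + R1).
With V_supply suppressed (replaced by a short), R_th = R1' ‖ R2 = (18.11 × 7.90)/(18.11 + 7.90) = 5.501 kΩ.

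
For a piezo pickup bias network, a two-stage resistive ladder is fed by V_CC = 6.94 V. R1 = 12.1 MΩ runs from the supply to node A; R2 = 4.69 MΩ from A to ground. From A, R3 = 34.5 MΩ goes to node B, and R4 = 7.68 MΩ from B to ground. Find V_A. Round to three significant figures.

V_A ≈ 1.79 V

The second stage (R3 + R4 = 42.18 MΩ) loads node A in parallel with R2.
R2 ‖ (R3+R4) = 4.221 MΩ.
So V_A = 6.94 × 0.2586 = 1.795 V.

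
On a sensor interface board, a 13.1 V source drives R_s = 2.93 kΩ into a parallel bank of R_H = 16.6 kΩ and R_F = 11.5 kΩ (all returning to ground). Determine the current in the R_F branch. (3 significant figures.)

Combine the parallel branches: R_p = (1/16.6 + 1/11.5)⁻¹ = 6.794 kΩ.
Node voltage V_A = V_s · R_p/(R_s + R_p) = 13.1 × 0.6987 = 9.153 V.
I(R_F) = V_A / R_F = 9.153/11.5 = 0.7959 mA.

I ≈ 0.796 mA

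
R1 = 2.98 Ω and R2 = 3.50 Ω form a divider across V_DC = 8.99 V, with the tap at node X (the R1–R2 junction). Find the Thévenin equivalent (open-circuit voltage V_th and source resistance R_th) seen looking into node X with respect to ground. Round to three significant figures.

V_th ≈ 4.86 V, R_th ≈ 1.61 Ω

Open-circuit (no load on X): V_th = V_DC · R2/(R1 + R2) = 8.99 × 3.50/(2.980 + 3.50) = 4.856 V.
With V_DC suppressed (replaced by a short), R_th = R1 ‖ R2 = (2.980 × 3.50)/(2.980 + 3.50) = 1.610 Ω.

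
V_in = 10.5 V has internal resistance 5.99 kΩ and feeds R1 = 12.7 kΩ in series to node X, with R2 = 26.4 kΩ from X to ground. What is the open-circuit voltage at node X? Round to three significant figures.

R1' = 5.99 + 12.7 = 18.69 kΩ (source resistance + R1).
With X open, the divider is unloaded: V_th = 10.5 × 26.4/45.09 = 6.148 V.

V_th ≈ 6.15 V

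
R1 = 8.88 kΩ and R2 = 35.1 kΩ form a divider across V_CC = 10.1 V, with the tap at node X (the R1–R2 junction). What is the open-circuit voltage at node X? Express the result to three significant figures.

V_th ≈ 8.06 V

V_th is the unloaded tap voltage: V_CC · R2/(R1+R2) = 10.1 × 0.7981 = 8.061 V.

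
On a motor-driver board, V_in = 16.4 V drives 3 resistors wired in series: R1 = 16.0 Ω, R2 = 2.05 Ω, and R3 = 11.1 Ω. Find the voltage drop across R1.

V ≈ 9.00 V

Series total: ΣR = 16.0 + 2.05 + 11.1 = 29.15 Ω.
Voltage divider: V = V_in · (16.00 / 29.15) = 16.4 × 0.5489 = 9.002 V.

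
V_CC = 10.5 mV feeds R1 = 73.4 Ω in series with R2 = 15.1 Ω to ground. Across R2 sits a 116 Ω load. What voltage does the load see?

R2 ‖ R_L = (15.1 × 116)/(15.1 + 116) = 13.36 Ω.
Then V_out = V_CC · R2'/(R1 + R2') = 10.5 × 13.36/86.76 = 1.617 mV.

V_out ≈ 1.62 mV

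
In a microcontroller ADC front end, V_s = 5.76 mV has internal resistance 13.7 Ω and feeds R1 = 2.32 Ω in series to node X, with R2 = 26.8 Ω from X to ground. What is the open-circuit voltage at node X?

R1' = 13.7 + 2.32 = 16.02 Ω (source resistance + R1).
V_th is the unloaded tap voltage: V_s · R2/(R1'+R2) = 5.76 × 0.6259 = 3.605 mV.

V_th ≈ 3.61 mV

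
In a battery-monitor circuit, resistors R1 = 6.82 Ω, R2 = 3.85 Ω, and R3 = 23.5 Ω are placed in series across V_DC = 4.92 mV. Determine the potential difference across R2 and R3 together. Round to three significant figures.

ΣR = 6.82 + 3.85 + 23.5 = 34.17 Ω.
R_{R2..R3} = 3.85 + 23.5 = 27.35 Ω.
By the voltage-divider rule, V = 4.92 × 27.35/34.17 = 3.938 mV.

V ≈ 3.94 mV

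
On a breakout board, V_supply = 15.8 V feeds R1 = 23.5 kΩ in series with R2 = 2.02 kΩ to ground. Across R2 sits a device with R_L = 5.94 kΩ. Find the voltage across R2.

V_out ≈ 0.952 V

The load sits in parallel with R2, giving an effective lower resistance R2' = R2·R_L/(R2+R_L) = 1.507 kΩ.
Then V_out = V_supply · R2'/(R1 + R2') = 15.8 × 1.507/25.01 = 0.9524 V.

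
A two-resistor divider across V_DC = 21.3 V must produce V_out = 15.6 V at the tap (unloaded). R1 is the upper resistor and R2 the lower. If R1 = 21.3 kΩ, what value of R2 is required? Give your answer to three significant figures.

R2 ≈ 58.3 kΩ

Required fraction k = V_out/V_DC = 0.7324.
Rearranging, R2 = R1·k/(1−k) = 21.3 × 2.737 = 58.29 kΩ.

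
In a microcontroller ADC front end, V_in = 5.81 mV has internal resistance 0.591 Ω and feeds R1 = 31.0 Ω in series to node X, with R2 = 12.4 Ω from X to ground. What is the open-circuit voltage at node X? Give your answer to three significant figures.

R1' = 0.591 + 31.0 = 31.59 Ω (source resistance + R1).
Open-circuit (no load on X): V_th = V_in · R2/(R1' + R2) = 5.81 × 12.4/(31.59 + 12.4) = 1.638 mV.

V_th ≈ 1.64 mV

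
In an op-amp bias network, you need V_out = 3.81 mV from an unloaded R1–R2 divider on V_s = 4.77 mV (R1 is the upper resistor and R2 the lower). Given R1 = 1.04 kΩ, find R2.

R2 ≈ 4.13 kΩ

The divider ratio is R2/(R1+R2) = 3.81/4.77 = 0.7987.
Rearranging, R2 = R1·k/(1−k) = 1.04 × 3.969 = 4.128 kΩ.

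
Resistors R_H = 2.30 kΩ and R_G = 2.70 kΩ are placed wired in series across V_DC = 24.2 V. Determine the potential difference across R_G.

Total series resistance ΣR = 2.30 + 2.70 = 5.000 kΩ.
V = V_DC · R/ΣR = 24.2 × 0.5400 = 13.07 V.

V ≈ 13.1 V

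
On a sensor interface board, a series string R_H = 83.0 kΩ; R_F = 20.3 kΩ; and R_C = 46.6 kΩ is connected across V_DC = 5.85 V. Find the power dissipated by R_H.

ΣR = 149.9 kΩ → I = 5.85/149.9 = 0.03903 mA.
P(R_H) = I²·R_H = (0.03903)² × 83.0 = 0.1264 mW.

P ≈ 0.126 mW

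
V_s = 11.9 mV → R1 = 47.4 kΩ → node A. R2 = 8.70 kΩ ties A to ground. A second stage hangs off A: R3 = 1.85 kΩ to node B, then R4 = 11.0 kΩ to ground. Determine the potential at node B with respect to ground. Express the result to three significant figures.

Node A sees R2 in parallel with the series input of stage 2, R3 + R4 = 12.85 kΩ.
R2 ‖ (R3+R4) = 5.188 kΩ.
First divider: V_A = V_s · 5.188/(47.4 + 5.188) = 1.174 mV.
Stage 2 is unloaded, so V_B = V_A · R4/(R3+R4) = 1.174 × 11.0/12.85 = 1.005 mV.

V_B ≈ 1.00 mV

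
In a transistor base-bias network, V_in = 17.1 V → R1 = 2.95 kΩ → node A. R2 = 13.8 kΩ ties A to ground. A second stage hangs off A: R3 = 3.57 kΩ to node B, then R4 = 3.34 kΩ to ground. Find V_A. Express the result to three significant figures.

V_A ≈ 10.4 V

Looking into the second stage from A: R3 + R4 = 6.910 kΩ appears in parallel with R2.
R2 ‖ (R3+R4) = 4.604 kΩ.
V_A = 17.1 × 4.604/(2.95 + 4.604) = 10.42 V.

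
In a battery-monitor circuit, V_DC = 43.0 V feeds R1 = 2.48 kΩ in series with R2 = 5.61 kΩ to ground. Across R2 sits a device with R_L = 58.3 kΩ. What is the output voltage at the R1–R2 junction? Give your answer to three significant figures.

First combine the lower leg with the load: R2 ‖ R_L = 5.118 kΩ.
Now apply the divider: V_out = 43.0 × 0.6736 = 28.96 V.
(Unloaded it would be 29.8 V; the load pulls it down.)

V_out ≈ 29.0 V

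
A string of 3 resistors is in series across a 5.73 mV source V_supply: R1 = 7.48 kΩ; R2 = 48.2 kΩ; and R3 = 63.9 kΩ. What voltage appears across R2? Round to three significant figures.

Series total: ΣR = 7.48 + 48.2 + 63.9 = 119.6 kΩ.
Voltage divider: V = V_supply · (48.20 / 119.6) = 5.73 × 0.4031 = 2.310 mV.

V ≈ 2.31 mV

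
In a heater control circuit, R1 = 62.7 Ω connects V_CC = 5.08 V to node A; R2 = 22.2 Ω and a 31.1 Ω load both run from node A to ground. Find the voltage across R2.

V_out ≈ 0.870 V

First combine the lower leg with the load: R2 ‖ R_L = 12.95 Ω.
Then V_out = V_CC · R2'/(R1 + R2') = 5.08 × 12.95/75.65 = 0.8698 V.
(Unloaded it would be 1.33 V; the load pulls it down.)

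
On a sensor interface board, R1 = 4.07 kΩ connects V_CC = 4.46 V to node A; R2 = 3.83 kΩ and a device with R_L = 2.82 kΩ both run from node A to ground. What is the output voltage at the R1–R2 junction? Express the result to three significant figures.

The load sits in parallel with R2, giving an effective lower resistance R2' = R2·R_L/(R2+R_L) = 1.624 kΩ.
Then V_out = V_CC · R2'/(R1 + R2') = 4.46 × 1.624/5.694 = 1.272 V.

V_out ≈ 1.27 V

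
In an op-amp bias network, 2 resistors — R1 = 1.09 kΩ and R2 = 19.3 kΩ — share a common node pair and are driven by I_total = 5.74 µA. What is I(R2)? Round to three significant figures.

I ≈ 0.307 µA

Two-branch current divider: I_k = I_total · R_other/(R_1 + R_2).
So I = 5.74 × 1.09/20.39 = 0.3068 µA.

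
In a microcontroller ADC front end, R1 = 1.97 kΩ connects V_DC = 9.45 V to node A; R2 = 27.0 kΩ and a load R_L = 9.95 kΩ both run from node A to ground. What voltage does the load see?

V_out ≈ 7.44 V

R2 ‖ R_L = (27.0 × 9.95)/(27.0 + 9.95) = 7.271 kΩ.
Now apply the divider: V_out = 9.45 × 0.7868 = 7.435 V.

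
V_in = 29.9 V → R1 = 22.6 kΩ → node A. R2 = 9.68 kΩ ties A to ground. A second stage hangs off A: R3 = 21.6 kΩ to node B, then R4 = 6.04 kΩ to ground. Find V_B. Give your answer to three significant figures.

V_B ≈ 1.57 V

The second stage (R3 + R4 = 27.64 kΩ) loads node A in parallel with R2.
Effective lower resistance at A: R2 ‖ 27.64 = 7.169 kΩ.
So V_A = 29.9 × 0.2408 = 7.201 V.
V_B = V_A × 0.2185 = 1.574 V.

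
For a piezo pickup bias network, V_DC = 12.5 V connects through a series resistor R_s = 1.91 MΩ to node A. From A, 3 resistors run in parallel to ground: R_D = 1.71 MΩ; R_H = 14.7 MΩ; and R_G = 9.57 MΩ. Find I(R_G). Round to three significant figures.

Combine the parallel branches: R_p = (1/1.71 + 1/14.7 + 1/9.57)⁻¹ = 1.320 MΩ.
V_A = 12.5 × 1.320/3.230 = 5.109 V.
Branch current I = V_A/R_G = 5.109/9.57 = 0.5339 µA.

I ≈ 0.534 µA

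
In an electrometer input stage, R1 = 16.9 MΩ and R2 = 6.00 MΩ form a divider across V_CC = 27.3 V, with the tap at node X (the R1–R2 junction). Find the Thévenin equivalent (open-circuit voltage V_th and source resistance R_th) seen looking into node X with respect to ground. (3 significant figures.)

V_th ≈ 7.15 V, R_th ≈ 4.43 MΩ

With X open, the divider is unloaded: V_th = 27.3 × 6.00/22.90 = 7.153 V.
Looking into X with the source shorted: R_th = R1·R2/(R1+R2) = 16.90 × 6.00/22.90 = 4.428 MΩ.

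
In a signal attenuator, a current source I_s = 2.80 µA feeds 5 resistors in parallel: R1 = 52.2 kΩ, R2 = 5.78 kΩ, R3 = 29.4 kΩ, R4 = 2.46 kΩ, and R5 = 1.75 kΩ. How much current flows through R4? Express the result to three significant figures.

I ≈ 0.945 µA

Conductances: ΣG = 1/52.2 + 1/5.78 + 1/29.4 + 1/2.46 + 1/1.75 = 1.204 (1/kΩ).
Current divider: I(R4) = I_s · G_k/ΣG = 2.80 × (0.4065/1.204) = 2.80 × 0.3376 = 0.9453 µA.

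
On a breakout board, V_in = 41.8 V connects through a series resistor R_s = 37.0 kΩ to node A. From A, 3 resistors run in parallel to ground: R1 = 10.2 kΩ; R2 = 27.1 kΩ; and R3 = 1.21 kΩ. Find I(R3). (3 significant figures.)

I ≈ 0.945 mA

Equivalent of the parallel group: R_p = 1.040 kΩ.
V_A = 41.8 × 1.040/38.04 = 1.143 V.
Branch current I = V_A/R3 = 1.143/1.21 = 0.9446 mA.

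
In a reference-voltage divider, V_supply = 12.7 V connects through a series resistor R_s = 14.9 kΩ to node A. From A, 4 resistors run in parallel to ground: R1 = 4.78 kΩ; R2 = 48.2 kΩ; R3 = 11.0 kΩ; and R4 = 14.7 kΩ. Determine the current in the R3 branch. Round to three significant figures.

I ≈ 0.170 mA

Parallel bank: R_p = 1/(1/4.78 + 1/48.2 + 1/11.0 + 1/14.7) = 2.571 kΩ.
V_A = 12.7 × 2.571/17.47 = 1.869 V.
Branch current I = V_A/R3 = 1.869/11.0 = 0.1699 mA.
(Check via current divider: I_total = 0.7269 mA; share G_k/ΣG = 0.2338 → same result.)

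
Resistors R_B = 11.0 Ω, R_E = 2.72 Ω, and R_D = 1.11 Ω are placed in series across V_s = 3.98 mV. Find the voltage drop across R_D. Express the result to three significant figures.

Total series resistance ΣR = 11.0 + 2.72 + 1.11 = 14.83 Ω.
By the voltage-divider rule, V = 3.98 × 1.110/14.83 = 0.2979 mV.

V ≈ 0.298 mV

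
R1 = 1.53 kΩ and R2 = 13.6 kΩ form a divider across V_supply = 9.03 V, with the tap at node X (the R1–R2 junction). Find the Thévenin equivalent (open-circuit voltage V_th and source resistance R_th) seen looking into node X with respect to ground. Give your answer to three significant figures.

V_th ≈ 8.12 V, R_th ≈ 1.38 kΩ

With X open, the divider is unloaded: V_th = 9.03 × 13.6/15.13 = 8.117 V.
With V_supply suppressed (replaced by a short), R_th = R1 ‖ R2 = (1.530 × 13.6)/(1.530 + 13.6) = 1.375 kΩ.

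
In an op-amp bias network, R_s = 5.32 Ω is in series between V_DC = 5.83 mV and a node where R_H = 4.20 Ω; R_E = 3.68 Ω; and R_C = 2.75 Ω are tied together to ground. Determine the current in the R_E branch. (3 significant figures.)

I ≈ 0.281 mA

Equivalent of the parallel group: R_p = 1.145 Ω.
Node voltage V_A = V_DC · R_p/(R_s + R_p) = 5.83 × 0.1771 = 1.032 mV.
I(R_E) = V_A / R_E = 1.032/3.68 = 0.2806 mA.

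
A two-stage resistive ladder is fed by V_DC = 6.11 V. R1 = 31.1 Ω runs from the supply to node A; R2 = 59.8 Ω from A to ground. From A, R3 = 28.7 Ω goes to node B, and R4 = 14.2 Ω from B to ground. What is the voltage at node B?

V_B ≈ 0.901 V

Node A sees R2 in parallel with the series input of stage 2, R3 + R4 = 42.90 Ω.
R2 ‖ (R3+R4) = 24.98 Ω.
V_A = 6.11 × 24.98/(31.1 + 24.98) = 2.722 V.
V_B = V_A × 0.3310 = 0.9009 V.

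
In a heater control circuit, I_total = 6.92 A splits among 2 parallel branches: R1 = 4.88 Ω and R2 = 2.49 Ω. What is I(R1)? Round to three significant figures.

I ≈ 2.34 A

For two parallel branches, I_k = I_total · (other R)/(sum of R).
So I = 6.92 × 2.49/7.370 = 2.338 A.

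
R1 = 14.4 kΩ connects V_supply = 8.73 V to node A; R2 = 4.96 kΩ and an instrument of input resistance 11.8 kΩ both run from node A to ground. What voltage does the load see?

V_out ≈ 1.70 V

First combine the lower leg with the load: R2 ‖ R_L = 3.492 kΩ.
Now apply the divider: V_out = 8.73 × 0.1952 = 1.704 V.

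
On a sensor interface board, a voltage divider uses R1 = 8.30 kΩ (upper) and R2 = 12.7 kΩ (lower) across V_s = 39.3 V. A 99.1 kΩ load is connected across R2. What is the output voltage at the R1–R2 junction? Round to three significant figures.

V_out ≈ 22.6 V

R2 ‖ R_L = (12.7 × 99.1)/(12.7 + 99.1) = 11.26 kΩ.
Voltage divider with the loaded lower leg: V_out = 39.3 × 11.26/(8.30 + 11.26) = 39.3 × 0.5756 = 22.62 V.
(Unloaded it would be 23.8 V; the load pulls it down.)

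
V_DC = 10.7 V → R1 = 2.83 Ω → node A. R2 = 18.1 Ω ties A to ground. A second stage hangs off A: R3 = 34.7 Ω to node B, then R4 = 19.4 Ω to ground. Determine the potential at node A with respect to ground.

Looking into the second stage from A: R3 + R4 = 54.10 Ω appears in parallel with R2.
R2 ‖ (R3+R4) = 13.56 Ω.
V_A = 10.7 × 13.56/(2.83 + 13.56) = 8.853 V.

V_A ≈ 8.85 V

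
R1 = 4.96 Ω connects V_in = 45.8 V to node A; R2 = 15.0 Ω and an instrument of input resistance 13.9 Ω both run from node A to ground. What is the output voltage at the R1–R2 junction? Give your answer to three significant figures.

The load sits in parallel with R2, giving an effective lower resistance R2' = R2·R_L/(R2+R_L) = 7.215 Ω.
Then V_out = V_in · R2'/(R1 + R2') = 45.8 × 7.215/12.17 = 27.14 V.

V_out ≈ 27.1 V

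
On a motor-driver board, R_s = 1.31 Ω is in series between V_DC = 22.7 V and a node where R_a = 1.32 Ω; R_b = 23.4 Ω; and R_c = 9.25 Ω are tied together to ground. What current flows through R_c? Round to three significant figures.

Equivalent of the parallel group: R_p = 1.101 Ω.
V_A by voltage divider: V_A = 22.7 × 1.101/(1.31 + 1.101) = 10.37 V.
I(R_c) = V_A / R_c = 10.37/9.25 = 1.121 A.
(Equivalently: I_total = 9.416 A, then current-divider fraction G_k/ΣG = 0.1190.)

I ≈ 1.12 A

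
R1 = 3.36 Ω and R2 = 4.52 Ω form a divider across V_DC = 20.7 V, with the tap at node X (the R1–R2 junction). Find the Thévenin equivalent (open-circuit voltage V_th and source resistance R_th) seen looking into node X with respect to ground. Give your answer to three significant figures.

V_th is the unloaded tap voltage: V_DC · R2/(R1+R2) = 20.7 × 0.5736 = 11.87 V.
Looking into X with the source shorted: R_th = R1·R2/(R1+R2) = 3.360 × 4.52/7.880 = 1.927 Ω.

V_th ≈ 11.9 V, R_th ≈ 1.93 Ω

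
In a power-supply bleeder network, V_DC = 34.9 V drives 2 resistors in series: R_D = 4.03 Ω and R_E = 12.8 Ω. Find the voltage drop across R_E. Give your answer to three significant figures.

V ≈ 26.5 V

ΣR = 4.03 + 12.8 = 16.83 Ω.
V = V_DC · R/ΣR = 34.9 × 0.7605 = 26.54 V.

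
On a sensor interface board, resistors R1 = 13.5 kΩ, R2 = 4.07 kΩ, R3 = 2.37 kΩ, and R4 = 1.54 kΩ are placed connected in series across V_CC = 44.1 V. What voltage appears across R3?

V ≈ 4.87 V

Total series resistance ΣR = 13.5 + 4.07 + 2.37 + 1.54 = 21.48 kΩ.
By the voltage-divider rule, V = 44.1 × 2.370/21.48 = 4.866 V.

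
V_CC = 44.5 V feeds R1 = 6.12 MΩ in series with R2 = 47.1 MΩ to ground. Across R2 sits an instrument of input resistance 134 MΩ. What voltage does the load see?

V_out ≈ 37.9 V

The load sits in parallel with R2, giving an effective lower resistance R2' = R2·R_L/(R2+R_L) = 34.85 MΩ.
Voltage divider with the loaded lower leg: V_out = 44.5 × 34.85/(6.12 + 34.85) = 44.5 × 0.8506 = 37.85 V.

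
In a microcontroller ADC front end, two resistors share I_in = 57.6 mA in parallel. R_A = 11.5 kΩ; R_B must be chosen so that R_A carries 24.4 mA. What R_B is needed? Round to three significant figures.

The fraction through R_A equals R_B/(R_A+R_B).
24.4/57.6 = R_B/(R_A + R_B) → R_B = R_A · (0.4236)/(1 − 0.4236) = 11.5 × 0.7349 = 8.452 kΩ.

R_B ≈ 8.45 kΩ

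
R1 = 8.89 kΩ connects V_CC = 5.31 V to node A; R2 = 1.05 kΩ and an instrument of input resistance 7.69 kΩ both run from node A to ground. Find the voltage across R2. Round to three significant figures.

The load sits in parallel with R2, giving an effective lower resistance R2' = R2·R_L/(R2+R_L) = 0.9239 kΩ.
Then V_out = V_CC · R2'/(R1 + R2') = 5.31 × 0.9239/9.814 = 0.4999 V.
(Unloaded it would be 0.561 V; the load pulls it down.)

V_out ≈ 0.500 V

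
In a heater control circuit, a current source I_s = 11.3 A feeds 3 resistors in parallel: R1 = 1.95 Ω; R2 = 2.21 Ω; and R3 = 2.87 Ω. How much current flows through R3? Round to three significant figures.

ΣG = 1/1.95 + 1/2.21 + 1/2.87 = 1.314.
By the current-divider rule, I = I_s · G_k/ΣG = 11.3 × 0.2652 = 2.997 A.

I ≈ 3.00 A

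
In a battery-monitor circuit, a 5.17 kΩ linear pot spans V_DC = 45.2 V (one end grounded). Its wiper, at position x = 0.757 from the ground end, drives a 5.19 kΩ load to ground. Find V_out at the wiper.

The pot divides into 1.256 kΩ above the wiper and 3.914 kΩ below.
R_L loads the lower segment: effective lower R = 2.231 kΩ.
V_out = 45.2 × 2.231/(1.256 + 2.231) = 28.92 V.
(Unloaded: V_out = x·V_DC = 34.2 V.)

V_out ≈ 28.9 V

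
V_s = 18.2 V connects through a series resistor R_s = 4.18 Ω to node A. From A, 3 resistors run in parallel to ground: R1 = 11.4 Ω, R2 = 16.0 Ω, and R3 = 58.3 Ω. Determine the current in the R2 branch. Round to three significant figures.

Equivalent of the parallel group: R_p = 5.975 Ω.
Node voltage V_A = V_s · R_p/(R_s + R_p) = 18.2 × 0.5884 = 10.71 V.
I(R2) = V_A / R2 = 10.71/16.0 = 0.6693 A.

I ≈ 0.669 A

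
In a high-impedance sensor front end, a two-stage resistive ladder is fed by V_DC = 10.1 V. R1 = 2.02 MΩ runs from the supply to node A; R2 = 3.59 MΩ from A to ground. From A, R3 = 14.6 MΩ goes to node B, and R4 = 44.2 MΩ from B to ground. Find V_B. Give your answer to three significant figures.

V_B ≈ 4.75 V

Node A sees R2 in parallel with the series input of stage 2, R3 + R4 = 58.80 MΩ.
Effective lower resistance at A: R2 ‖ 58.80 = 3.383 MΩ.
V_A = 10.1 × 3.383/(2.02 + 3.383) = 6.324 V.
Then the unloaded second divider: V_B = V_A × R4/(R3+R4) = 6.324 × 0.7517 = 4.754 V.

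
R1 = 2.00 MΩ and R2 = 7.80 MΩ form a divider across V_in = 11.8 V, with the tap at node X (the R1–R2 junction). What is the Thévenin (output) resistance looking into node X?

Zeroing V_in shorts the top of R1 to ground, so R_th = R1 ‖ R2 = 1.592 MΩ.

R_th ≈ 1.59 MΩ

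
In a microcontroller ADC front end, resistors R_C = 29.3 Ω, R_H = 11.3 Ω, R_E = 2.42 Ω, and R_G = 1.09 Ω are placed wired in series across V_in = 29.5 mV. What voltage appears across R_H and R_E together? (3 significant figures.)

V ≈ 9.18 mV

Total series resistance ΣR = 29.3 + 11.3 + 2.42 + 1.09 = 44.11 Ω.
R_{R_H..R_E} = 11.3 + 2.42 = 13.72 Ω.
By the voltage-divider rule, V = 29.5 × 13.72/44.11 = 9.176 mV.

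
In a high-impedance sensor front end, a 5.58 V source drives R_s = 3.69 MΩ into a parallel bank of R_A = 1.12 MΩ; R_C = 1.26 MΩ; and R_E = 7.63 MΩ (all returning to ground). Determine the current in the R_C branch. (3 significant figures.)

I ≈ 0.575 µA

Combine the parallel branches: R_p = (1/1.12 + 1/1.26 + 1/7.63)⁻¹ = 0.5502 MΩ.
V_A = 5.58 × 0.5502/4.240 = 0.7240 V.
I(R_C) = V_A / R_C = 0.7240/1.26 = 0.5746 µA.
(Check via current divider: I_total = 1.316 µA; share G_k/ΣG = 0.4367 → same result.)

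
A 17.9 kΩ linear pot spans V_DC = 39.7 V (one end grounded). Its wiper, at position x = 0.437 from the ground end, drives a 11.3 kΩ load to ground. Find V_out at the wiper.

V_out ≈ 12.5 V

Lower segment x·R_p = 7.822 kΩ; upper segment (1−x)·R_p = 10.08 kΩ.
R_L loads the lower segment: effective lower R = 4.622 kΩ.
Loaded-divider output: V_out = 39.7 × 0.3144 = 12.48 V.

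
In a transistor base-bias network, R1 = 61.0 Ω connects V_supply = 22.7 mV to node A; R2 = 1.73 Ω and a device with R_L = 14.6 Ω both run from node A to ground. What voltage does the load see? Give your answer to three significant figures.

V_out ≈ 0.561 mV

R2 ‖ R_L = (1.73 × 14.6)/(1.73 + 14.6) = 1.547 Ω.
Then V_out = V_supply · R2'/(R1 + R2') = 22.7 × 1.547/62.55 = 0.5614 mV.
(Unloaded it would be 0.626 mV; the load pulls it down.)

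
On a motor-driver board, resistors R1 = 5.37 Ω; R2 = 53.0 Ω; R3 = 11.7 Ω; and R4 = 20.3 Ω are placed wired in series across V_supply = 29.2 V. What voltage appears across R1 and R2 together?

Series total: ΣR = 5.37 + 53.0 + 11.7 + 20.3 = 90.37 Ω.
R_{R1..R2} = 5.37 + 53.0 = 58.37 Ω.
V = V_supply · R/ΣR = 29.2 × 0.6459 = 18.86 V.

V ≈ 18.9 V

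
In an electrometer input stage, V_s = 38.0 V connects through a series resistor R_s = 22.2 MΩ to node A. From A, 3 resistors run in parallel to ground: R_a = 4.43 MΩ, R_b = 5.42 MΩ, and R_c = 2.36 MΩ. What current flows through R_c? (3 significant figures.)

Equivalent of the parallel group: R_p = 1.199 MΩ.
V_A by voltage divider: V_A = 38.0 × 1.199/(22.2 + 1.199) = 1.947 V.
I(R_c) = V_A / R_c = 1.947/2.36 = 0.8251 µA.

I ≈ 0.825 µA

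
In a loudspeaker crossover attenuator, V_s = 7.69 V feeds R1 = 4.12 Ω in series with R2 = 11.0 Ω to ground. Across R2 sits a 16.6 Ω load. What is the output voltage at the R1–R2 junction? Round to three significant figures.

V_out ≈ 4.74 V

R2 ‖ R_L = (11.0 × 16.6)/(11.0 + 16.6) = 6.616 Ω.
Now apply the divider: V_out = 7.69 × 0.6162 = 4.739 V.
(Unloaded it would be 5.59 V; the load pulls it down.)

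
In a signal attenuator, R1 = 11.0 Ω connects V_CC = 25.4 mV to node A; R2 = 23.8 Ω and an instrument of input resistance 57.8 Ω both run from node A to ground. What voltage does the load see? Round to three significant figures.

V_out ≈ 15.4 mV

R2 ‖ R_L = (23.8 × 57.8)/(23.8 + 57.8) = 16.86 Ω.
Voltage divider with the loaded lower leg: V_out = 25.4 × 16.86/(11.0 + 16.86) = 25.4 × 0.6051 = 15.37 mV.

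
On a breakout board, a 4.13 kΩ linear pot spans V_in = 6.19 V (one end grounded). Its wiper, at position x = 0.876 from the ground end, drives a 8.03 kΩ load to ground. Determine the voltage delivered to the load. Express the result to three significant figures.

V_out ≈ 5.14 V

Split the track: R_lower = x·R_p = 3.618 kΩ, R_upper = (1−x)·R_p = 0.5121 kΩ.
R_L loads the lower segment: effective lower R = 2.494 kΩ.
V_out = 6.19 × 2.494/(0.5121 + 2.494) = 5.136 V.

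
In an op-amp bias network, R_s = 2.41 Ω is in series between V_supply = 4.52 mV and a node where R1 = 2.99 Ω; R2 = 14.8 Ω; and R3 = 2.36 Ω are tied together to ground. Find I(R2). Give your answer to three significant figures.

I ≈ 0.102 mA

Combine the parallel branches: R_p = (1/2.99 + 1/14.8 + 1/2.36)⁻¹ = 1.211 Ω.
V_A by voltage divider: V_A = 4.52 × 1.211/(2.41 + 1.211) = 1.512 mV.
Branch current I = V_A/R2 = 1.512/14.8 = 0.1021 mA.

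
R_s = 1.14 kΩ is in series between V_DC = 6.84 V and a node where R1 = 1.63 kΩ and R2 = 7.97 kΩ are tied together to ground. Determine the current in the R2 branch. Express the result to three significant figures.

I ≈ 0.466 mA

Parallel bank: R_p = 1/(1/1.63 + 1/7.97) = 1.353 kΩ.
Node voltage V_A = V_DC · R_p/(R_s + R_p) = 6.84 × 0.5428 = 3.713 V.
I(R2) = V_A / R2 = 3.713/7.97 = 0.4658 mA.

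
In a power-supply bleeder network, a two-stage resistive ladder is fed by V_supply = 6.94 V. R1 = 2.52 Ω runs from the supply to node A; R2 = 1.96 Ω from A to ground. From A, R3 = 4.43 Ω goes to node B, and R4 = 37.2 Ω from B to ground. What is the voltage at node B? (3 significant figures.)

V_B ≈ 2.64 V

The second stage (R3 + R4 = 41.63 Ω) loads node A in parallel with R2.
R2 ‖ (R3+R4) = 1.872 Ω.
So V_A = 6.94 × 0.4262 = 2.958 V.
Stage 2 is unloaded, so V_B = V_A · R4/(R3+R4) = 2.958 × 37.2/41.63 = 2.643 V.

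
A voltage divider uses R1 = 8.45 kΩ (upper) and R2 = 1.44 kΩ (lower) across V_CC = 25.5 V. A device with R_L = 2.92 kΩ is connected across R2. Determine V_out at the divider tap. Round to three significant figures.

The load sits in parallel with R2, giving an effective lower resistance R2' = R2·R_L/(R2+R_L) = 0.9644 kΩ.
Voltage divider with the loaded lower leg: V_out = 25.5 × 0.9644/(8.45 + 0.9644) = 25.5 × 0.1024 = 2.612 V.
(Unloaded it would be 3.71 V; the load pulls it down.)

V_out ≈ 2.61 V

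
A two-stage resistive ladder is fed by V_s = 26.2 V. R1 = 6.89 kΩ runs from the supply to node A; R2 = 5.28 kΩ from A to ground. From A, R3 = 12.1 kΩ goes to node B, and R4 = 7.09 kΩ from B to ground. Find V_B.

Looking into the second stage from A: R3 + R4 = 19.19 kΩ appears in parallel with R2.
R2 ‖ (R3+R4) = 4.141 kΩ.
First divider: V_A = V_s · 4.141/(6.89 + 4.141) = 9.835 V.
V_B = V_A × 0.3695 = 3.634 V.

V_B ≈ 3.63 V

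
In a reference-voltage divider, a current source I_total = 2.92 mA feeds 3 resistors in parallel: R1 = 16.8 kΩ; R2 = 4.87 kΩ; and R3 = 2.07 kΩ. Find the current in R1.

I ≈ 0.232 mA

ΣG = 1/16.8 + 1/4.87 + 1/2.07 = 0.7480.
Current divider: I(R1) = I_total · G_k/ΣG = 2.92 × (0.05952/0.7480) = 2.92 × 0.07958 = 0.2324 mA.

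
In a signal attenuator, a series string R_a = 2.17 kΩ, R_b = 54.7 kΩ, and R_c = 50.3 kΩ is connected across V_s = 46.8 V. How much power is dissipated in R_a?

P ≈ 0.414 mW

Series current I = V_s/ΣR = 46.8/107.2 = 0.4367 mA.
P = I²R = 0.1907 × 2.17 = 0.4138 mW.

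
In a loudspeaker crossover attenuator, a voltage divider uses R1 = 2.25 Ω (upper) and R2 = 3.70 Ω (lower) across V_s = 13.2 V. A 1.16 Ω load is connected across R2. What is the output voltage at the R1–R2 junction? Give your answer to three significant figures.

First combine the lower leg with the load: R2 ‖ R_L = 0.8831 Ω.
Voltage divider with the loaded lower leg: V_out = 13.2 × 0.8831/(2.25 + 0.8831) = 13.2 × 0.2819 = 3.721 V.

V_out ≈ 3.72 V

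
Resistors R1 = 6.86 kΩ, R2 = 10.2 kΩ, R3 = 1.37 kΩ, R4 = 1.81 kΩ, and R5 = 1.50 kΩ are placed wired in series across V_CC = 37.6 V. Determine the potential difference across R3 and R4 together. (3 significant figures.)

V ≈ 5.50 V

Total series resistance ΣR = 6.86 + 10.2 + 1.37 + 1.81 + 1.50 = 21.74 kΩ.
R_{R3..R4} = 1.37 + 1.81 = 3.180 kΩ.
Voltage divider: V = V_CC · (3.180 / 21.74) = 37.6 × 0.1463 = 5.500 V.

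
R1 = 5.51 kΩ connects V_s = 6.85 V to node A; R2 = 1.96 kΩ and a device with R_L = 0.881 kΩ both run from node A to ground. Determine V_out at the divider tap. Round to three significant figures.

V_out ≈ 0.681 V

The load sits in parallel with R2, giving an effective lower resistance R2' = R2·R_L/(R2+R_L) = 0.6078 kΩ.
Then V_out = V_s · R2'/(R1 + R2') = 6.85 × 0.6078/6.118 = 0.6805 V.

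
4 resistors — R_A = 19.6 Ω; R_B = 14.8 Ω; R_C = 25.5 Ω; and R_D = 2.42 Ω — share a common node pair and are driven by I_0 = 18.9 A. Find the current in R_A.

I ≈ 1.69 A

Conductances: ΣG = 1/19.6 + 1/14.8 + 1/25.5 + 1/2.42 = 0.5710 (1/Ω).
Current divider: I(R_A) = I_0 · G_k/ΣG = 18.9 × (0.05102/0.5710) = 18.9 × 0.08935 = 1.689 A.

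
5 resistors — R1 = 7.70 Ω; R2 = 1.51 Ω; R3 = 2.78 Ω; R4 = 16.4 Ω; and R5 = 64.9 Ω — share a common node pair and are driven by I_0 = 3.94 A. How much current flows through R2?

I ≈ 2.12 A

ΣG = 1/7.70 + 1/1.51 + 1/2.78 + 1/16.4 + 1/64.9 = 1.228.
Current divider: I(R2) = I_0 · G_k/ΣG = 3.94 × (0.6623/1.228) = 3.94 × 0.5392 = 2.124 A.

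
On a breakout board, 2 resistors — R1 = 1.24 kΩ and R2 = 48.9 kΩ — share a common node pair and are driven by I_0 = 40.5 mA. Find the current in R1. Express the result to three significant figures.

For two parallel branches, I_k = I_0 · (other R)/(sum of R).
So I = 40.5 × 48.9/50.14 = 39.50 mA.

I ≈ 39.5 mA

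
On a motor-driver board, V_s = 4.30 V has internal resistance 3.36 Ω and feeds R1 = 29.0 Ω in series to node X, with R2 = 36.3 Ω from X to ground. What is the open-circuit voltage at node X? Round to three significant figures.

V_th ≈ 2.27 V

R1' = 3.36 + 29.0 = 32.36 Ω (source resistance + R1).
V_th is the unloaded tap voltage: V_s · R2/(R1'+R2) = 4.30 × 0.5287 = 2.273 V.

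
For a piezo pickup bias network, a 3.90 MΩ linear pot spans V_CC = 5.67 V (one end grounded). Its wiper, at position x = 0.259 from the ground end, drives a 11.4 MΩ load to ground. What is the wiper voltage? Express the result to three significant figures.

V_out ≈ 1.38 V

Lower segment x·R_p = 1.010 MΩ; upper segment (1−x)·R_p = 2.890 MΩ.
Lower segment in parallel with the load: 1.010 ‖ 11.4 = 0.9279 MΩ.
Loaded-divider output: V_out = 5.67 × 0.2430 = 1.378 V.
(Unloaded: V_out = x·V_CC = 1.47 V.)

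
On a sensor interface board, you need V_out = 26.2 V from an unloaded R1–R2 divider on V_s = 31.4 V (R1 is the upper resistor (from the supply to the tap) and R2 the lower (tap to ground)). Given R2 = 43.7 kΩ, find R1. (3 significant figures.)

V_out/V_s = R2/(R1+R2) = 0.8344.
R1 = R2·(1/k − 1) = 43.7 × 0.1985 = 8.673 kΩ.

R1 ≈ 8.67 kΩ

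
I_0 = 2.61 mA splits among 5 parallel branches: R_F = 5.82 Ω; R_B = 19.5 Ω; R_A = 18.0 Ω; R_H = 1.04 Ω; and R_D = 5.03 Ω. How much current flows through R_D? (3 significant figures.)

ΣG = 1/5.82 + 1/19.5 + 1/18.0 + 1/1.04 + 1/5.03 = 1.439.
By the current-divider rule, I = I_0 · G_k/ΣG = 2.61 × 0.1382 = 0.3606 mA.

I ≈ 0.361 mA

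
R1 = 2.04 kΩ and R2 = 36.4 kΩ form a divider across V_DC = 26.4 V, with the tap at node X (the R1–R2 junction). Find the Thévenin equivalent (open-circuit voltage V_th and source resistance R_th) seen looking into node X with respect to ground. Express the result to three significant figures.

V_th is the unloaded tap voltage: V_DC · R2/(R1+R2) = 26.4 × 0.9469 = 25.00 V.
Looking into X with the source shorted: R_th = R1·R2/(R1+R2) = 2.040 × 36.4/38.44 = 1.932 kΩ.

V_th ≈ 25.0 V, R_th ≈ 1.93 kΩ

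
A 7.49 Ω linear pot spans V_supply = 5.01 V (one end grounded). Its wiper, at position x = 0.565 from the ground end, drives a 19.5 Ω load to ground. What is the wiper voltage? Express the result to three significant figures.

The pot divides into 3.258 Ω above the wiper and 4.232 Ω below.
R_L loads the lower segment: effective lower R = 3.477 Ω.
Loaded-divider output: V_out = 5.01 × 0.5163 = 2.586 V.

V_out ≈ 2.59 V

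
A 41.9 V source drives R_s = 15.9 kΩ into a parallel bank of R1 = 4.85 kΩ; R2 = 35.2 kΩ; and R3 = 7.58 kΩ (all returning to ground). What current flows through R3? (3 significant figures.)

I ≈ 0.810 mA

Combine the parallel branches: R_p = (1/4.85 + 1/35.2 + 1/7.58)⁻¹ = 2.728 kΩ.
Node voltage V_A = V_CC · R_p/(R_s + R_p) = 41.9 × 0.1465 = 6.137 V.
I(R3) = V_A / R3 = 6.137/7.58 = 0.8096 mA.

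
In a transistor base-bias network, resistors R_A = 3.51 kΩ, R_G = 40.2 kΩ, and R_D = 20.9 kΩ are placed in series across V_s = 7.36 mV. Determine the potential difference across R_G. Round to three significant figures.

V ≈ 4.58 mV

ΣR = 3.51 + 40.2 + 20.9 = 64.61 kΩ.
Voltage divider: V = V_s · (40.20 / 64.61) = 7.36 × 0.6222 = 4.579 mV.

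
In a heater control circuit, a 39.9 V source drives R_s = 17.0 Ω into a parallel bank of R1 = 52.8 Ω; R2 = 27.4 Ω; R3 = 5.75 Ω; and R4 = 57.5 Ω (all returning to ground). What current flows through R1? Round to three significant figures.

I ≈ 0.145 A

Combine the parallel branches: R_p = (1/52.8 + 1/27.4 + 1/5.75 + 1/57.5)⁻¹ = 4.053 Ω.
V_A by voltage divider: V_A = 39.9 × 4.053/(17.0 + 4.053) = 7.681 V.
Branch current I = V_A/R1 = 7.681/52.8 = 0.1455 A.
(Equivalently: I_total = 1.895 A, then current-divider fraction G_k/ΣG = 0.07676.)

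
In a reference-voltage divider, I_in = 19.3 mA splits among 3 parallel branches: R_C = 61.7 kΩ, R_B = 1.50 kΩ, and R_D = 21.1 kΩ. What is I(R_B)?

Total conductance ΣG = 1/61.7 + 1/1.50 + 1/21.1 = 0.7303 (units of 1/kΩ).
R_B takes the fraction G_k/ΣG = 0.6667/0.7303 = 0.9129, so I = 19.3 × 0.9129 = 17.62 mA.

I ≈ 17.6 mA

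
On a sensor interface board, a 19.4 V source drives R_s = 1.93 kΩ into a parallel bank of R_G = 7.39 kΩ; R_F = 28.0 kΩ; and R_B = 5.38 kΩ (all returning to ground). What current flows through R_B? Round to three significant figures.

Combine the parallel branches: R_p = (1/7.39 + 1/28.0 + 1/5.38)⁻¹ = 2.802 kΩ.
V_A by voltage divider: V_A = 19.4 × 2.802/(1.93 + 2.802) = 11.49 V.
I(R_B) = V_A / R_B = 11.49/5.38 = 2.135 mA.
(Check via current divider: I_total = 4.100 mA; share G_k/ΣG = 0.5208 → same result.)

I ≈ 2.14 mA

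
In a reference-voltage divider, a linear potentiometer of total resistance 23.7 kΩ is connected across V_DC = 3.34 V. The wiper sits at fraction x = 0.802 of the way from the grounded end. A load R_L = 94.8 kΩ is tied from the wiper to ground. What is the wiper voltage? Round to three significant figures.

V_out ≈ 2.58 V

The pot divides into 4.693 kΩ above the wiper and 19.01 kΩ below.
Lower segment in parallel with the load: 19.01 ‖ 94.8 = 15.83 kΩ.
V_out = 3.34 × 15.83/(4.693 + 15.83) = 2.576 V.
(Unloaded: V_out = x·V_DC = 2.68 V.)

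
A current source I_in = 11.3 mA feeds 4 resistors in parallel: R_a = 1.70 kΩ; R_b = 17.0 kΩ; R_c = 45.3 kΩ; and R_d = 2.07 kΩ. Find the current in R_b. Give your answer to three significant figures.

I ≈ 0.577 mA

ΣG = 1/1.70 + 1/17.0 + 1/45.3 + 1/2.07 = 1.152.
R_b takes the fraction G_k/ΣG = 0.05882/1.152 = 0.05105, so I = 11.3 × 0.05105 = 0.5769 mA.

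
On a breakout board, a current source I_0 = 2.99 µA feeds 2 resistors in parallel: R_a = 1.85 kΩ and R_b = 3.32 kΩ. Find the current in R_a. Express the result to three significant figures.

With just two branches, the current splits inversely with resistance.
I(R_a) = 2.99 × 3.32/(1.85 + 3.32) = 2.99 × 0.6422 = 1.920 µA.

I ≈ 1.92 µA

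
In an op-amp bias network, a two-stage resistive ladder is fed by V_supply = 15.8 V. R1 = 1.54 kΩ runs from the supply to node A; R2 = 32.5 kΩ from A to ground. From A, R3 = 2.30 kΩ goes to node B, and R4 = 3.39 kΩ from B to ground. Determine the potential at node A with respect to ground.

Looking into the second stage from A: R3 + R4 = 5.690 kΩ appears in parallel with R2.
Effective lower resistance at A: R2 ‖ 5.690 = 4.842 kΩ.
V_A = 15.8 × 4.842/(1.54 + 4.842) = 11.99 V.

V_A ≈ 12.0 V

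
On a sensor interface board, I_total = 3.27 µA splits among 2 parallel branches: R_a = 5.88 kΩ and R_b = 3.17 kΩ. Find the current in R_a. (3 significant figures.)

With just two branches, the current splits inversely with resistance.
So I = 3.27 × 3.17/9.050 = 1.145 µA.

I ≈ 1.15 µA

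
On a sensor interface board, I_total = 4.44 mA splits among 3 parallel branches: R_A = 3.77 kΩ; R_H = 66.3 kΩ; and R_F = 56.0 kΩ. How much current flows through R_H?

I ≈ 0.225 mA

Total conductance ΣG = 1/3.77 + 1/66.3 + 1/56.0 = 0.2982 (units of 1/kΩ).
R_H takes the fraction G_k/ΣG = 0.01508/0.2982 = 0.05058, so I = 4.44 × 0.05058 = 0.2246 mA.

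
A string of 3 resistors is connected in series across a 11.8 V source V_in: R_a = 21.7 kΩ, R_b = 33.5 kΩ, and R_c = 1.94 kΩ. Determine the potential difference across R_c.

V ≈ 0.401 V

Series total: ΣR = 21.7 + 33.5 + 1.94 = 57.14 kΩ.
Voltage divider: V = V_in · (1.940 / 57.14) = 11.8 × 0.03395 = 0.4006 V.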